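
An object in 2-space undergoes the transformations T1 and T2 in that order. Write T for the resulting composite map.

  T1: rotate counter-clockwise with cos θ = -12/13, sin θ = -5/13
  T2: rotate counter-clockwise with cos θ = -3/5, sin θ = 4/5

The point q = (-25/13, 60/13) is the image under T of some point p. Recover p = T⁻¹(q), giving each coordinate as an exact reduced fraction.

T1 = [-12/13 5/13 0; -5/13 -12/13 0; 0 0 1]
T2·T1 = [56/65 33/65 0; -33/65 56/65 0; 0 0 1]
det M = 1; M⁻¹ = [56/65 -33/65 0; 33/65 56/65 0; 0 0 1]
M⁻¹ · (-25/13, 60/13)ᵀ = (-4, 3)ᵀ

p = (-4, 3)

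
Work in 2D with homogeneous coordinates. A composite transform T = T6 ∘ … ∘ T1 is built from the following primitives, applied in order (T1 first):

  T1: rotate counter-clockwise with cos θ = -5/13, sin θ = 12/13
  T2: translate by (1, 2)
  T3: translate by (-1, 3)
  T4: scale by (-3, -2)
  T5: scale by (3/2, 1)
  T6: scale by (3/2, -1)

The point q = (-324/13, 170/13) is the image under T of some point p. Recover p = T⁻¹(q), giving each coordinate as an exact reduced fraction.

p = (0, -4)

T1 = [-5/13 -12/13 0; 12/13 -5/13 0; 0 0 1]
T2·T1 = [-5/13 -12/13 1; 12/13 -5/13 2; 0 0 1]
T3·…·T1 = [-5/13 -12/13 0; 12/13 -5/13 5; 0 0 1]
T4·…·T1 = [15/13 36/13 0; -24/13 10/13 -10; 0 0 1]
T5·…·T1 = [45/26 54/13 0; -24/13 10/13 -10; 0 0 1]
T6·…·T1 = [135/52 81/13 0; 24/13 -10/13 10; 0 0 1]
det M = -27/2; M⁻¹ = [20/351 6/13 -60/13; 16/117 -5/26 25/13; 0 0 1]
M⁻¹ · (-324/13, 170/13)ᵀ = (0, -4)ᵀ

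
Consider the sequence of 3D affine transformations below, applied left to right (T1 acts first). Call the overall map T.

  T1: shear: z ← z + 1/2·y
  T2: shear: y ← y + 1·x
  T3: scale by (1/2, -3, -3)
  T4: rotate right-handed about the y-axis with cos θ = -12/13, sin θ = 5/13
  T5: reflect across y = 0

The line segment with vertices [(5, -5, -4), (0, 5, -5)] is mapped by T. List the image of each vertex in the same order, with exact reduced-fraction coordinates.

image vertices: (135/26, 0, -493/26), (75/26, 15, -90/13)

T1 shear: z ← z + 1/2·y: (5, -5, -4) → (5, -5, -13/2); (0, 5, -5) → (0, 5, -5/2)
T2 shear: y ← y + 1·x: (5, -5, -13/2) → (5, 0, -13/2); (0, 5, -5/2) → (0, 5, -5/2)
T3 scale by (1/2, -3, -3): (5, 0, -13/2) → (5/2, 0, 39/2); (0, 5, -5/2) → (0, -15, 15/2)
T4 rotate right-handed about the y-axis with cos θ = -12/13, sin θ = 5/13: (5/2, 0, 39/2) → (135/26, 0, -493/26); (0, -15, 15/2) → (75/26, -15, -90/13)
T5 reflect across y = 0: (135/26, 0, -493/26) → (135/26, 0, -493/26); (75/26, -15, -90/13) → (75/26, 15, -90/13)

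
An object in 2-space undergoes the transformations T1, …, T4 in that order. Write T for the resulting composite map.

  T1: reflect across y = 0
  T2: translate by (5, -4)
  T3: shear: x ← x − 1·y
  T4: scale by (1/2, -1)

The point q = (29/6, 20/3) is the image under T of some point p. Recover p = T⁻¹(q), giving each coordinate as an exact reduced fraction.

T1 = [1 0 0; 0 -1 0; 0 0 1]
T2·T1 = [1 0 5; 0 -1 -4; 0 0 1]
T3·…·T1 = [1 1 9; 0 -1 -4; 0 0 1]
T4·…·T1 = [1/2 1/2 9/2; 0 1 4; 0 0 1]
det M = 1/2; M⁻¹ = [2 -1 -5; 0 1 -4; 0 0 1]
M⁻¹ · (29/6, 20/3)ᵀ = (-2, 8/3)ᵀ

p = (-2, 8/3)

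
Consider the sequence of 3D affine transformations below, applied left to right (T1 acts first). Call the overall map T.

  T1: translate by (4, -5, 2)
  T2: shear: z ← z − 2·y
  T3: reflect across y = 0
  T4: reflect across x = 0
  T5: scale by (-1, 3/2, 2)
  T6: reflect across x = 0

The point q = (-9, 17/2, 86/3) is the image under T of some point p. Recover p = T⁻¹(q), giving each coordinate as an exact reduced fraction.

p = (5, -2/3, 1)

T1 = [1 0 0 4; 0 1 0 -5; 0 0 1 2; 0 0 0 1]
T2·T1 = [1 0 0 4; 0 1 0 -5; 0 -2 1 12; 0 0 0 1]
T3·…·T1 = [1 0 0 4; 0 -1 0 5; 0 -2 1 12; 0 0 0 1]
T4·…·T1 = [-1 0 0 -4; 0 -1 0 5; 0 -2 1 12; 0 0 0 1]
T5·…·T1 = [1 0 0 4; 0 -3/2 0 15/2; 0 -4 2 24; 0 0 0 1]
T6·…·T1 = [-1 0 0 -4; 0 -3/2 0 15/2; 0 -4 2 24; 0 0 0 1]
det M = 3; M⁻¹ = [-1 0 0 -4; 0 -2/3 0 5; 0 -4/3 1/2 -2; 0 0 0 1]
M⁻¹ · (-9, 17/2, 86/3)ᵀ = (5, -2/3, 1)ᵀ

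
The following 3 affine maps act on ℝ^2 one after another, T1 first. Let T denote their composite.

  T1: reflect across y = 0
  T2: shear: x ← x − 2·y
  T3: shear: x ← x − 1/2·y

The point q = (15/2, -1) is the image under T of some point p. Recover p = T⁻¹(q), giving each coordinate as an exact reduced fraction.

p = (5, 1)

T1 = [1 0 0; 0 -1 0; 0 0 1]
T2·T1 = [1 2 0; 0 -1 0; 0 0 1]
T3·…·T1 = [1 5/2 0; 0 -1 0; 0 0 1]
det M = -1; M⁻¹ = [1 5/2 0; 0 -1 0; 0 0 1]
M⁻¹ · (15/2, -1)ᵀ = (5, 1)ᵀ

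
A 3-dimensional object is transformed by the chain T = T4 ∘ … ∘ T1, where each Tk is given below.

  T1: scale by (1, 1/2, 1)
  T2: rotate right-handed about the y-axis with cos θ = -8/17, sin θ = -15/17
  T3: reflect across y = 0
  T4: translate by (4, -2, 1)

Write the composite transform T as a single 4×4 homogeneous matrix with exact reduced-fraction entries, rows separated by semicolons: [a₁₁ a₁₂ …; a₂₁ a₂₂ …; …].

T1 = [1 0 0 0; 0 1/2 0 0; 0 0 1 0; 0 0 0 1]
T2·T1 = [-8/17 0 -15/17 0; 0 1/2 0 0; 15/17 0 -8/17 0; 0 0 0 1]
T3·…·T1 = [-8/17 0 -15/17 0; 0 -1/2 0 0; 15/17 0 -8/17 0; 0 0 0 1]
T4·…·T1 = [-8/17 0 -15/17 4; 0 -1/2 0 -2; 15/17 0 -8/17 1; 0 0 0 1]

T = [-8/17 0 -15/17 4; 0 -1/2 0 -2; 15/17 0 -8/17 1; 0 0 0 1]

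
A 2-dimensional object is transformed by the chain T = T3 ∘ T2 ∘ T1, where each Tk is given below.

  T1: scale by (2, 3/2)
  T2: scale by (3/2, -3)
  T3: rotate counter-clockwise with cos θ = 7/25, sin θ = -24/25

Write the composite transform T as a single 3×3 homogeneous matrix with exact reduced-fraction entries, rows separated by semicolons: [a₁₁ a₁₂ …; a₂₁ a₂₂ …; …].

T1 = [2 0 0; 0 3/2 0; 0 0 1]
T2·T1 = [3 0 0; 0 -9/2 0; 0 0 1]
T3·…·T1 = [21/25 -108/25 0; -72/25 -63/50 0; 0 0 1]

T = [21/25 -108/25 0; -72/25 -63/50 0; 0 0 1]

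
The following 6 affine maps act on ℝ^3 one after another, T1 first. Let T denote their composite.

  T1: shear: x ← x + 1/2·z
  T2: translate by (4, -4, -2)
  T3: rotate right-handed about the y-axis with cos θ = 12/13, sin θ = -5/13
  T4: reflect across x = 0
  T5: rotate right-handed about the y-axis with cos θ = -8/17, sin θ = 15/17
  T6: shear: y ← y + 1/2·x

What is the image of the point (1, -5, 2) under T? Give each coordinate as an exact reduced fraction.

T1 shear: x ← x + 1/2·z: (1, -5, 2) → (2, -5, 2)
T2 translate by (4, -4, -2): (2, -5, 2) → (6, -9, 0)
T3 rotate right-handed about the y-axis with cos θ = 12/13, sin θ = -5/13: (6, -9, 0) → (72/13, -9, 30/13)
T4 reflect across x = 0: (72/13, -9, 30/13) → (-72/13, -9, 30/13)
T5 rotate right-handed about the y-axis with cos θ = -8/17, sin θ = 15/17: (-72/13, -9, 30/13) → (1026/221, -9, 840/221)
T6 shear: y ← y + 1/2·x: (1026/221, -9, 840/221) → (1026/221, -1476/221, 840/221)

T(p) = (1026/221, -1476/221, 840/221)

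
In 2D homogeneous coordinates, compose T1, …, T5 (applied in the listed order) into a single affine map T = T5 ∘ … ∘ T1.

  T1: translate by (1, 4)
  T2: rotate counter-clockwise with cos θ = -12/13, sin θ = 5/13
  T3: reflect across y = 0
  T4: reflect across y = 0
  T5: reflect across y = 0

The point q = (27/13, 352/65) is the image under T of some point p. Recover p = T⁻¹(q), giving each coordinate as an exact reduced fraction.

T1 = [1 0 1; 0 1 4; 0 0 1]
T2·T1 = [-12/13 -5/13 -32/13; 5/13 -12/13 -43/13; 0 0 1]
T3·…·T1 = [-12/13 -5/13 -32/13; -5/13 12/13 43/13; 0 0 1]
T4·…·T1 = [-12/13 -5/13 -32/13; 5/13 -12/13 -43/13; 0 0 1]
T5·…·T1 = [-12/13 -5/13 -32/13; -5/13 12/13 43/13; 0 0 1]
det M = -1; M⁻¹ = [-12/13 -5/13 -1; -5/13 12/13 -4; 0 0 1]
M⁻¹ · (27/13, 352/65)ᵀ = (-5, 1/5)ᵀ

p = (-5, 1/5)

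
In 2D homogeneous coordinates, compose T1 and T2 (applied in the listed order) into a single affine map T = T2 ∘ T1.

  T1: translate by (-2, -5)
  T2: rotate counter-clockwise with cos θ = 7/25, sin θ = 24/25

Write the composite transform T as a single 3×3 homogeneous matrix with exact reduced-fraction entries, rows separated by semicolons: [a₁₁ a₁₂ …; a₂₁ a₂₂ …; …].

T = [7/25 -24/25 106/25; 24/25 7/25 -83/25; 0 0 1]

T1 = [1 0 -2; 0 1 -5; 0 0 1]
T2·T1 = [7/25 -24/25 106/25; 24/25 7/25 -83/25; 0 0 1]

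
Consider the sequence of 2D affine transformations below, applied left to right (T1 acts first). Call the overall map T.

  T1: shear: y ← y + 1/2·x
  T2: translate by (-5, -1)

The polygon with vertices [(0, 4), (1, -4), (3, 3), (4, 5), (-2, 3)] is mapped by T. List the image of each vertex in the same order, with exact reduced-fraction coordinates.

image vertices: (-5, 3), (-4, -9/2), (-2, 7/2), (-1, 6), (-7, 1)

T1 shear: y ← y + 1/2·x: (0, 4) → (0, 4); (1, -4) → (1, -7/2); (3, 3) → (3, 9/2); (4, 5) → (4, 7); (-2, 3) → (-2, 2)
T2 translate by (-5, -1): (0, 4) → (-5, 3); (1, -7/2) → (-4, -9/2); (3, 9/2) → (-2, 7/2); (4, 7) → (-1, 6); (-2, 2) → (-7, 1)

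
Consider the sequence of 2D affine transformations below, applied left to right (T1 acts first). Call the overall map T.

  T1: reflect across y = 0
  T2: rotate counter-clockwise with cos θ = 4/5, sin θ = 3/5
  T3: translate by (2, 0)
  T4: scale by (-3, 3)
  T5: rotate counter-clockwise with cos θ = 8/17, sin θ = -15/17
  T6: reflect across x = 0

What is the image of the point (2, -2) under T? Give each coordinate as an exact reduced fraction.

T1 reflect across y = 0: (2, -2) → (2, 2)
T2 rotate counter-clockwise with cos θ = 4/5, sin θ = 3/5: (2, 2) → (2/5, 14/5)
T3 translate by (2, 0): (2/5, 14/5) → (12/5, 14/5)
T4 scale by (-3, 3): (12/5, 14/5) → (-36/5, 42/5)
T5 rotate counter-clockwise with cos θ = 8/17, sin θ = -15/17: (-36/5, 42/5) → (342/85, 876/85)
T6 reflect across x = 0: (342/85, 876/85) → (-342/85, 876/85)

T(p) = (-342/85, 876/85)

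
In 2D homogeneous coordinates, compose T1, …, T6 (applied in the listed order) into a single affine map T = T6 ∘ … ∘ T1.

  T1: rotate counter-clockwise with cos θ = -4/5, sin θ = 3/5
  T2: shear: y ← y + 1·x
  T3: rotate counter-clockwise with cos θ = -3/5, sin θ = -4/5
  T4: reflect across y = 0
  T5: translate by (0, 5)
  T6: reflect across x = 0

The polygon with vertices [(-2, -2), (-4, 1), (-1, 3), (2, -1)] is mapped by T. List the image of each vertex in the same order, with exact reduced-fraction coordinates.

T1 rotate counter-clockwise with cos θ = -4/5, sin θ = 3/5: (-2, -2) → (14/5, 2/5); (-4, 1) → (13/5, -16/5); (-1, 3) → (-1, -3); (2, -1) → (-1, 2)
T2 shear: y ← y + 1·x: (14/5, 2/5) → (14/5, 16/5); (13/5, -16/5) → (13/5, -3/5); (-1, -3) → (-1, -4); (-1, 2) → (-1, 1)
T3 rotate counter-clockwise with cos θ = -3/5, sin θ = -4/5: (14/5, 16/5) → (22/25, -104/25); (13/5, -3/5) → (-51/25, -43/25); (-1, -4) → (-13/5, 16/5); (-1, 1) → (7/5, 1/5)
T4 reflect across y = 0: (22/25, -104/25) → (22/25, 104/25); (-51/25, -43/25) → (-51/25, 43/25); (-13/5, 16/5) → (-13/5, -16/5); (7/5, 1/5) → (7/5, -1/5)
T5 translate by (0, 5): (22/25, 104/25) → (22/25, 229/25); (-51/25, 43/25) → (-51/25, 168/25); (-13/5, -16/5) → (-13/5, 9/5); (7/5, -1/5) → (7/5, 24/5)
T6 reflect across x = 0: (22/25, 229/25) → (-22/25, 229/25); (-51/25, 168/25) → (51/25, 168/25); (-13/5, 9/5) → (13/5, 9/5); (7/5, 24/5) → (-7/5, 24/5)

image vertices: (-22/25, 229/25), (51/25, 168/25), (13/5, 9/5), (-7/5, 24/5)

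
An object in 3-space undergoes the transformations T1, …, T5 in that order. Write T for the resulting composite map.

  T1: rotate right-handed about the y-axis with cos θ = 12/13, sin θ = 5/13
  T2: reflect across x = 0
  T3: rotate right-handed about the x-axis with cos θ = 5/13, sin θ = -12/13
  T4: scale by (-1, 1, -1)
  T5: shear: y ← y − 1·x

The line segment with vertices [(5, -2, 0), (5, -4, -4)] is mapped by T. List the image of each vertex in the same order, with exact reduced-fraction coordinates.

image vertices: (60/13, -1210/169, -187/169), (40/13, -1656/169, -259/169)

T1 rotate right-handed about the y-axis with cos θ = 12/13, sin θ = 5/13: (5, -2, 0) → (60/13, -2, -25/13); (5, -4, -4) → (40/13, -4, -73/13)
T2 reflect across x = 0: (60/13, -2, -25/13) → (-60/13, -2, -25/13); (40/13, -4, -73/13) → (-40/13, -4, -73/13)
T3 rotate right-handed about the x-axis with cos θ = 5/13, sin θ = -12/13: (-60/13, -2, -25/13) → (-60/13, -430/169, 187/169); (-40/13, -4, -73/13) → (-40/13, -1136/169, 259/169)
T4 scale by (-1, 1, -1): (-60/13, -430/169, 187/169) → (60/13, -430/169, -187/169); (-40/13, -1136/169, 259/169) → (40/13, -1136/169, -259/169)
T5 shear: y ← y − 1·x: (60/13, -430/169, -187/169) → (60/13, -1210/169, -187/169); (40/13, -1136/169, -259/169) → (40/13, -1656/169, -259/169)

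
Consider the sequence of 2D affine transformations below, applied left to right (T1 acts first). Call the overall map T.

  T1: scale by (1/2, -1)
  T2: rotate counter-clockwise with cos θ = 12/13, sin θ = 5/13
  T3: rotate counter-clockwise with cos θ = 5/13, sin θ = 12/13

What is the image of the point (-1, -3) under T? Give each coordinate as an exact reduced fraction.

T(p) = (-3, -1/2)

T1 scale by (1/2, -1): (-1, -3) → (-1/2, 3)
T2 rotate counter-clockwise with cos θ = 12/13, sin θ = 5/13: (-1/2, 3) → (-21/13, 67/26)
T3 rotate counter-clockwise with cos θ = 5/13, sin θ = 12/13: (-21/13, 67/26) → (-3, -1/2)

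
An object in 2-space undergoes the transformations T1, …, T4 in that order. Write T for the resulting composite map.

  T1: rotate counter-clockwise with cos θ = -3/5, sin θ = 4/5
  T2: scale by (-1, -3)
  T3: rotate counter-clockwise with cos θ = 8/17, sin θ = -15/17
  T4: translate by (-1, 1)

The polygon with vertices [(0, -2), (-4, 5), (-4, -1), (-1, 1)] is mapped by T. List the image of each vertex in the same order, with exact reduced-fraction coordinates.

T1 rotate counter-clockwise with cos θ = -3/5, sin θ = 4/5: (0, -2) → (8/5, 6/5); (-4, 5) → (-8/5, -31/5); (-4, -1) → (16/5, -13/5); (-1, 1) → (-1/5, -7/5)
T2 scale by (-1, -3): (8/5, 6/5) → (-8/5, -18/5); (-8/5, -31/5) → (8/5, 93/5); (16/5, -13/5) → (-16/5, 39/5); (-1/5, -7/5) → (1/5, 21/5)
T3 rotate counter-clockwise with cos θ = 8/17, sin θ = -15/17: (-8/5, -18/5) → (-334/85, -24/85); (8/5, 93/5) → (1459/85, 624/85); (-16/5, 39/5) → (457/85, 552/85); (1/5, 21/5) → (19/5, 9/5)
T4 translate by (-1, 1): (-334/85, -24/85) → (-419/85, 61/85); (1459/85, 624/85) → (1374/85, 709/85); (457/85, 552/85) → (372/85, 637/85); (19/5, 9/5) → (14/5, 14/5)

image vertices: (-419/85, 61/85), (1374/85, 709/85), (372/85, 637/85), (14/5, 14/5)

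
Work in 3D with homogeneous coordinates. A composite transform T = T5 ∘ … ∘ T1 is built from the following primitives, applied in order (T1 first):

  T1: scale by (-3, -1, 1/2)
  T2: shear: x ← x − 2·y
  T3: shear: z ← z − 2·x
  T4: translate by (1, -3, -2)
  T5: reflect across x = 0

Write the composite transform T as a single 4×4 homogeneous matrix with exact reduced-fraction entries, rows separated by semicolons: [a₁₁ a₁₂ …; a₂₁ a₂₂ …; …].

T = [3 -2 0 -1; 0 -1 0 -3; 6 -4 1/2 -2; 0 0 0 1]

T1 = [-3 0 0 0; 0 -1 0 0; 0 0 1/2 0; 0 0 0 1]
T2·T1 = [-3 2 0 0; 0 -1 0 0; 0 0 1/2 0; 0 0 0 1]
T3·…·T1 = [-3 2 0 0; 0 -1 0 0; 6 -4 1/2 0; 0 0 0 1]
T4·…·T1 = [-3 2 0 1; 0 -1 0 -3; 6 -4 1/2 -2; 0 0 0 1]
T5·…·T1 = [3 -2 0 -1; 0 -1 0 -3; 6 -4 1/2 -2; 0 0 0 1]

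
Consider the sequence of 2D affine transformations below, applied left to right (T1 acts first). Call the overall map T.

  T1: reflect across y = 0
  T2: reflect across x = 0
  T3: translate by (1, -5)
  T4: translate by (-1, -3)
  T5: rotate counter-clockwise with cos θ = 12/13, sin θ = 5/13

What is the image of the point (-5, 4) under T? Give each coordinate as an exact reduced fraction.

T1 reflect across y = 0: (-5, 4) → (-5, -4)
T2 reflect across x = 0: (-5, -4) → (5, -4)
T3 translate by (1, -5): (5, -4) → (6, -9)
T4 translate by (-1, -3): (6, -9) → (5, -12)
T5 rotate counter-clockwise with cos θ = 12/13, sin θ = 5/13: (5, -12) → (120/13, -119/13)

T(p) = (120/13, -119/13)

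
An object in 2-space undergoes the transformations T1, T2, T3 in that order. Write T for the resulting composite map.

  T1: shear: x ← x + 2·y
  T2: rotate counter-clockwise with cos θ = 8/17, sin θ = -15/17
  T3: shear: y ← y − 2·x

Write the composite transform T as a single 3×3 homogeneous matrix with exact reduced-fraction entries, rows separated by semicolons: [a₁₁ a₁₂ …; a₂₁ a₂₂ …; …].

T = [8/17 31/17 0; -31/17 -84/17 0; 0 0 1]

T1 = [1 2 0; 0 1 0; 0 0 1]
T2·T1 = [8/17 31/17 0; -15/17 -22/17 0; 0 0 1]
T3·…·T1 = [8/17 31/17 0; -31/17 -84/17 0; 0 0 1]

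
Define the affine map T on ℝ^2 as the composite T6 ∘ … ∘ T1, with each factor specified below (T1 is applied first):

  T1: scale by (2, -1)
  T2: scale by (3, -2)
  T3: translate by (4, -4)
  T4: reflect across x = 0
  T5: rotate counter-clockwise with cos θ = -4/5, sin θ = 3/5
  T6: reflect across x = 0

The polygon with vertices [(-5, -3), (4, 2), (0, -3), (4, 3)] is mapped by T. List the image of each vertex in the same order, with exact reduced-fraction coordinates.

image vertices: (74/5, 118/5), (-112/5, -84/5), (-46/5, 28/5), (-106/5, -92/5)

T1 scale by (2, -1): (-5, -3) → (-10, 3); (4, 2) → (8, -2); (0, -3) → (0, 3); (4, 3) → (8, -3)
T2 scale by (3, -2): (-10, 3) → (-30, -6); (8, -2) → (24, 4); (0, 3) → (0, -6); (8, -3) → (24, 6)
T3 translate by (4, -4): (-30, -6) → (-26, -10); (24, 4) → (28, 0); (0, -6) → (4, -10); (24, 6) → (28, 2)
T4 reflect across x = 0: (-26, -10) → (26, -10); (28, 0) → (-28, 0); (4, -10) → (-4, -10); (28, 2) → (-28, 2)
T5 rotate counter-clockwise with cos θ = -4/5, sin θ = 3/5: (26, -10) → (-74/5, 118/5); (-28, 0) → (112/5, -84/5); (-4, -10) → (46/5, 28/5); (-28, 2) → (106/5, -92/5)
T6 reflect across x = 0: (-74/5, 118/5) → (74/5, 118/5); (112/5, -84/5) → (-112/5, -84/5); (46/5, 28/5) → (-46/5, 28/5); (106/5, -92/5) → (-106/5, -92/5)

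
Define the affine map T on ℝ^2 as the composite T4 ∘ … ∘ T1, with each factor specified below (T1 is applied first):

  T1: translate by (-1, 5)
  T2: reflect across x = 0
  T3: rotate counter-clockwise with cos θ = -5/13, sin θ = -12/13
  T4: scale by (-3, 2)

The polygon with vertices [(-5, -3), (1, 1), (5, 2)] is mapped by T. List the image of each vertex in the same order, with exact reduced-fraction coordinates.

image vertices: (18/13, -164/13), (-216/13, -60/13), (-24, 2)

T1 translate by (-1, 5): (-5, -3) → (-6, 2); (1, 1) → (0, 6); (5, 2) → (4, 7)
T2 reflect across x = 0: (-6, 2) → (6, 2); (0, 6) → (0, 6); (4, 7) → (-4, 7)
T3 rotate counter-clockwise with cos θ = -5/13, sin θ = -12/13: (6, 2) → (-6/13, -82/13); (0, 6) → (72/13, -30/13); (-4, 7) → (8, 1)
T4 scale by (-3, 2): (-6/13, -82/13) → (18/13, -164/13); (72/13, -30/13) → (-216/13, -60/13); (8, 1) → (-24, 2)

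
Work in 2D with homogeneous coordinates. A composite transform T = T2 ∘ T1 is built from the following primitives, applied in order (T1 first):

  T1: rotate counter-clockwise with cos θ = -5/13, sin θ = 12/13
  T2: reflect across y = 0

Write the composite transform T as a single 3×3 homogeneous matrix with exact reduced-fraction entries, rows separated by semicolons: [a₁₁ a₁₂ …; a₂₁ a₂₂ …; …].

T1 = [-5/13 -12/13 0; 12/13 -5/13 0; 0 0 1]
T2·T1 = [-5/13 -12/13 0; -12/13 5/13 0; 0 0 1]

T = [-5/13 -12/13 0; -12/13 5/13 0; 0 0 1]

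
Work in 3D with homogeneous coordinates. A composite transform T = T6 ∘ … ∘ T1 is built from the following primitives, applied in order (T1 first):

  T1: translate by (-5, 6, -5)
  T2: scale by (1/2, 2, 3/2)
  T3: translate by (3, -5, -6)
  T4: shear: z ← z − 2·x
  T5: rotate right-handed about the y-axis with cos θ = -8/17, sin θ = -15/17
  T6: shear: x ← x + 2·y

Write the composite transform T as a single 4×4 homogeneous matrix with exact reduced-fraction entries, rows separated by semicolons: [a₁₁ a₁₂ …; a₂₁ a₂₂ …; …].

T = [11/17 4 -45/34 903/34; 0 2 0 7; 31/34 0 -12/17 247/34; 0 0 0 1]

T1 = [1 0 0 -5; 0 1 0 6; 0 0 1 -5; 0 0 0 1]
T2·T1 = [1/2 0 0 -5/2; 0 2 0 12; 0 0 3/2 -15/2; 0 0 0 1]
T3·…·T1 = [1/2 0 0 1/2; 0 2 0 7; 0 0 3/2 -27/2; 0 0 0 1]
T4·…·T1 = [1/2 0 0 1/2; 0 2 0 7; -1 0 3/2 -29/2; 0 0 0 1]
T5·…·T1 = [11/17 0 -45/34 427/34; 0 2 0 7; 31/34 0 -12/17 247/34; 0 0 0 1]
T6·…·T1 = [11/17 4 -45/34 903/34; 0 2 0 7; 31/34 0 -12/17 247/34; 0 0 0 1]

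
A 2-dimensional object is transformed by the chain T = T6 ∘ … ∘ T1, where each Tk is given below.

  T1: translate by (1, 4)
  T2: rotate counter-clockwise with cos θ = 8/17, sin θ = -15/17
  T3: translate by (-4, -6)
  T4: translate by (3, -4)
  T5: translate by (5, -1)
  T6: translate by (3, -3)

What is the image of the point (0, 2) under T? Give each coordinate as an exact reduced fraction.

T(p) = (217/17, -205/17)

T1 translate by (1, 4): (0, 2) → (1, 6)
T2 rotate counter-clockwise with cos θ = 8/17, sin θ = -15/17: (1, 6) → (98/17, 33/17)
T3 translate by (-4, -6): (98/17, 33/17) → (30/17, -69/17)
T4 translate by (3, -4): (30/17, -69/17) → (81/17, -137/17)
T5 translate by (5, -1): (81/17, -137/17) → (166/17, -154/17)
T6 translate by (3, -3): (166/17, -154/17) → (217/17, -205/17)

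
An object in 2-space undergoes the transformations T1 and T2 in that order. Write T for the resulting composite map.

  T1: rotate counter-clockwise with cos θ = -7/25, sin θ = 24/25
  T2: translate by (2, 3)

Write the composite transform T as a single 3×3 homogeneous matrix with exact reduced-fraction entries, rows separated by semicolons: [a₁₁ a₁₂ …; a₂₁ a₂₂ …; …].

T1 = [-7/25 -24/25 0; 24/25 -7/25 0; 0 0 1]
T2·T1 = [-7/25 -24/25 2; 24/25 -7/25 3; 0 0 1]

T = [-7/25 -24/25 2; 24/25 -7/25 3; 0 0 1]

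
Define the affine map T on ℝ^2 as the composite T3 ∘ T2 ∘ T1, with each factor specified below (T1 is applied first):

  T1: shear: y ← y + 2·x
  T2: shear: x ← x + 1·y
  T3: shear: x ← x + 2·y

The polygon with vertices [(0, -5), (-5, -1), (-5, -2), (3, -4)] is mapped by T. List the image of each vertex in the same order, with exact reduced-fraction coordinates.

T1 shear: y ← y + 2·x: (0, -5) → (0, -5); (-5, -1) → (-5, -11); (-5, -2) → (-5, -12); (3, -4) → (3, 2)
T2 shear: x ← x + 1·y: (0, -5) → (-5, -5); (-5, -11) → (-16, -11); (-5, -12) → (-17, -12); (3, 2) → (5, 2)
T3 shear: x ← x + 2·y: (-5, -5) → (-15, -5); (-16, -11) → (-38, -11); (-17, -12) → (-41, -12); (5, 2) → (9, 2)

image vertices: (-15, -5), (-38, -11), (-41, -12), (9, 2)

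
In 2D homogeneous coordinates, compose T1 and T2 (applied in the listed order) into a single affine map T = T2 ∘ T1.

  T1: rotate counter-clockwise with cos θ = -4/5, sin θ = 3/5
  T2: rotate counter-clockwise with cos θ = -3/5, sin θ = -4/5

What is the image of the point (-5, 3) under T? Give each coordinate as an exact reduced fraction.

T1 rotate counter-clockwise with cos θ = -4/5, sin θ = 3/5: (-5, 3) → (11/5, -27/5)
T2 rotate counter-clockwise with cos θ = -3/5, sin θ = -4/5: (11/5, -27/5) → (-141/25, 37/25)

T(p) = (-141/25, 37/25)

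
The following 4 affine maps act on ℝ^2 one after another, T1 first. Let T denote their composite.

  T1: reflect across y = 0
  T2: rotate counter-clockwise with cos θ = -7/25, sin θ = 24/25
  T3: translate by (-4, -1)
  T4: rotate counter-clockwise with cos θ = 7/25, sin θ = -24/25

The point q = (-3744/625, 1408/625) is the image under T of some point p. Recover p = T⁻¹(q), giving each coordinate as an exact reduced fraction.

p = (-4, -1)

T1 = [1 0 0; 0 -1 0; 0 0 1]
T2·T1 = [-7/25 24/25 0; 24/25 7/25 0; 0 0 1]
T3·…·T1 = [-7/25 24/25 -4; 24/25 7/25 -1; 0 0 1]
T4·…·T1 = [527/625 336/625 -52/25; 336/625 -527/625 89/25; 0 0 1]
det M = -1; M⁻¹ = [527/625 336/625 -4/25; 336/625 -527/625 103/25; 0 0 1]
M⁻¹ · (-3744/625, 1408/625)ᵀ = (-4, -1)ᵀ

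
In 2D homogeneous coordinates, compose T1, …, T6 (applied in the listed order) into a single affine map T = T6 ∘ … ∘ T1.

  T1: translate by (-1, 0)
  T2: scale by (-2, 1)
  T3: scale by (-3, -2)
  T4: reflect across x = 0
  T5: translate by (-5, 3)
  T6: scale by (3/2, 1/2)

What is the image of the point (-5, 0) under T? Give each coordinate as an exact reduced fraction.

T(p) = (93/2, 3/2)

T1 translate by (-1, 0): (-5, 0) → (-6, 0)
T2 scale by (-2, 1): (-6, 0) → (12, 0)
T3 scale by (-3, -2): (12, 0) → (-36, 0)
T4 reflect across x = 0: (-36, 0) → (36, 0)
T5 translate by (-5, 3): (36, 0) → (31, 3)
T6 scale by (3/2, 1/2): (31, 3) → (93/2, 3/2)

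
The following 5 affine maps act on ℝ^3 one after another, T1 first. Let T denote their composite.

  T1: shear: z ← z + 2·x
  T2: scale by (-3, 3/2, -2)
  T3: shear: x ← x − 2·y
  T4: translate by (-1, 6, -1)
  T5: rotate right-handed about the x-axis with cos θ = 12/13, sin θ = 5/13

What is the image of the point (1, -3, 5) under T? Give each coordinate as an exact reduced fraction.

T(p) = (5, 93/13, -345/26)

T1 shear: z ← z + 2·x: (1, -3, 5) → (1, -3, 7)
T2 scale by (-3, 3/2, -2): (1, -3, 7) → (-3, -9/2, -14)
T3 shear: x ← x − 2·y: (-3, -9/2, -14) → (6, -9/2, -14)
T4 translate by (-1, 6, -1): (6, -9/2, -14) → (5, 3/2, -15)
T5 rotate right-handed about the x-axis with cos θ = 12/13, sin θ = 5/13: (5, 3/2, -15) → (5, 93/13, -345/26)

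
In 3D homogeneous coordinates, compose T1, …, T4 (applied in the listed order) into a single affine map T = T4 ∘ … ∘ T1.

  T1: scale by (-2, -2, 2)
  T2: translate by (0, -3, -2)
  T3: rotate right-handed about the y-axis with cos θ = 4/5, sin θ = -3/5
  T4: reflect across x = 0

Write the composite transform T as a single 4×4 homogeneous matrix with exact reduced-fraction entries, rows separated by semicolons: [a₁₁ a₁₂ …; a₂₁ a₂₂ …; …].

T = [8/5 0 6/5 -6/5; 0 -2 0 -3; -6/5 0 8/5 -8/5; 0 0 0 1]

T1 = [-2 0 0 0; 0 -2 0 0; 0 0 2 0; 0 0 0 1]
T2·T1 = [-2 0 0 0; 0 -2 0 -3; 0 0 2 -2; 0 0 0 1]
T3·…·T1 = [-8/5 0 -6/5 6/5; 0 -2 0 -3; -6/5 0 8/5 -8/5; 0 0 0 1]
T4·…·T1 = [8/5 0 6/5 -6/5; 0 -2 0 -3; -6/5 0 8/5 -8/5; 0 0 0 1]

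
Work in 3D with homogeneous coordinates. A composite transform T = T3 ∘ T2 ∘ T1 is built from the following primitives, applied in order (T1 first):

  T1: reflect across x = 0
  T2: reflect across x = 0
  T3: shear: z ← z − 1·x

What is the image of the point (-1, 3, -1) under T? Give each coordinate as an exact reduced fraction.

T(p) = (-1, 3, 0)

T1 reflect across x = 0: (-1, 3, -1) → (1, 3, -1)
T2 reflect across x = 0: (1, 3, -1) → (-1, 3, -1)
T3 shear: z ← z − 1·x: (-1, 3, -1) → (-1, 3, 0)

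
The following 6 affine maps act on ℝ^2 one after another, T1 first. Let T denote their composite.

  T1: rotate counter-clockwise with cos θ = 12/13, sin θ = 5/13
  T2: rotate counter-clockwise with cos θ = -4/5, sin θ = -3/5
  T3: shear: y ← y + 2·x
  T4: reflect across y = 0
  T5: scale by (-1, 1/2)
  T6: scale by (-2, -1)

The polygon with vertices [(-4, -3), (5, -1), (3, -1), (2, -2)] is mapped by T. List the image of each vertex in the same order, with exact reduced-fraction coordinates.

image vertices: (-72/65, 251/130), (-34/5, -53/10), (-62/13, -89/26), (-356/65, -201/65)

T1 rotate counter-clockwise with cos θ = 12/13, sin θ = 5/13: (-4, -3) → (-33/13, -56/13); (5, -1) → (5, 1); (3, -1) → (41/13, 3/13); (2, -2) → (34/13, -14/13)
T2 rotate counter-clockwise with cos θ = -4/5, sin θ = -3/5: (-33/13, -56/13) → (-36/65, 323/65); (5, 1) → (-17/5, -19/5); (41/13, 3/13) → (-31/13, -27/13); (34/13, -14/13) → (-178/65, -46/65)
T3 shear: y ← y + 2·x: (-36/65, 323/65) → (-36/65, 251/65); (-17/5, -19/5) → (-17/5, -53/5); (-31/13, -27/13) → (-31/13, -89/13); (-178/65, -46/65) → (-178/65, -402/65)
T4 reflect across y = 0: (-36/65, 251/65) → (-36/65, -251/65); (-17/5, -53/5) → (-17/5, 53/5); (-31/13, -89/13) → (-31/13, 89/13); (-178/65, -402/65) → (-178/65, 402/65)
T5 scale by (-1, 1/2): (-36/65, -251/65) → (36/65, -251/130); (-17/5, 53/5) → (17/5, 53/10); (-31/13, 89/13) → (31/13, 89/26); (-178/65, 402/65) → (178/65, 201/65)
T6 scale by (-2, -1): (36/65, -251/130) → (-72/65, 251/130); (17/5, 53/10) → (-34/5, -53/10); (31/13, 89/26) → (-62/13, -89/26); (178/65, 201/65) → (-356/65, -201/65)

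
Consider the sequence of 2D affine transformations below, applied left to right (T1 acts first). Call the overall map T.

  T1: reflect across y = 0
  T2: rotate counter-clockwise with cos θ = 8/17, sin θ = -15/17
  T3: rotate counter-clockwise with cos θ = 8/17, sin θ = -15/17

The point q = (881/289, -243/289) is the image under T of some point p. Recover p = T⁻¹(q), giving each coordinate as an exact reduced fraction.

p = (-1, -3)

T1 = [1 0 0; 0 -1 0; 0 0 1]
T2·T1 = [8/17 -15/17 0; -15/17 -8/17 0; 0 0 1]
T3·…·T1 = [-161/289 -240/289 0; -240/289 161/289 0; 0 0 1]
det M = -1; M⁻¹ = [-161/289 -240/289 0; -240/289 161/289 0; 0 0 1]
M⁻¹ · (881/289, -243/289)ᵀ = (-1, -3)ᵀ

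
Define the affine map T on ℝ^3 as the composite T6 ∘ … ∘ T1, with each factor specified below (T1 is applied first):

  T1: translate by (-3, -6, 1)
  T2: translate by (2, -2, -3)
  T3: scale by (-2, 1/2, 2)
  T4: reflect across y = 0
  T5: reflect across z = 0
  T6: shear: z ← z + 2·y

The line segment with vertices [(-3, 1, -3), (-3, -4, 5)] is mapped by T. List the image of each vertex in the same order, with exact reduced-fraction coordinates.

T1 translate by (-3, -6, 1): (-3, 1, -3) → (-6, -5, -2); (-3, -4, 5) → (-6, -10, 6)
T2 translate by (2, -2, -3): (-6, -5, -2) → (-4, -7, -5); (-6, -10, 6) → (-4, -12, 3)
T3 scale by (-2, 1/2, 2): (-4, -7, -5) → (8, -7/2, -10); (-4, -12, 3) → (8, -6, 6)
T4 reflect across y = 0: (8, -7/2, -10) → (8, 7/2, -10); (8, -6, 6) → (8, 6, 6)
T5 reflect across z = 0: (8, 7/2, -10) → (8, 7/2, 10); (8, 6, 6) → (8, 6, -6)
T6 shear: z ← z + 2·y: (8, 7/2, 10) → (8, 7/2, 17); (8, 6, -6) → (8, 6, 6)

image vertices: (8, 7/2, 17), (8, 6, 6)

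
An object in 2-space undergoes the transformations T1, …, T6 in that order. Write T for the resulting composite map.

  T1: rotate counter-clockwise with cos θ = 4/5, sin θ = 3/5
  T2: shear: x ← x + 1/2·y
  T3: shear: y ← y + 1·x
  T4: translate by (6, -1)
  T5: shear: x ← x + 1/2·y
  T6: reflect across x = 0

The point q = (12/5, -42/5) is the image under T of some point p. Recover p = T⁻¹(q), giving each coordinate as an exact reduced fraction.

T1 = [4/5 -3/5 0; 3/5 4/5 0; 0 0 1]
T2·T1 = [11/10 -1/5 0; 3/5 4/5 0; 0 0 1]
T3·…·T1 = [11/10 -1/5 0; 17/10 3/5 0; 0 0 1]
T4·…·T1 = [11/10 -1/5 6; 17/10 3/5 -1; 0 0 1]
T5·…·T1 = [39/20 1/10 11/2; 17/10 3/5 -1; 0 0 1]
T6·…·T1 = [-39/20 -1/10 -11/2; 17/10 3/5 -1; 0 0 1]
det M = -1; M⁻¹ = [-3/5 -1/10 -17/5; 17/10 39/20 113/10; 0 0 1]
M⁻¹ · (12/5, -42/5)ᵀ = (-4, -1)ᵀ

p = (-4, -1)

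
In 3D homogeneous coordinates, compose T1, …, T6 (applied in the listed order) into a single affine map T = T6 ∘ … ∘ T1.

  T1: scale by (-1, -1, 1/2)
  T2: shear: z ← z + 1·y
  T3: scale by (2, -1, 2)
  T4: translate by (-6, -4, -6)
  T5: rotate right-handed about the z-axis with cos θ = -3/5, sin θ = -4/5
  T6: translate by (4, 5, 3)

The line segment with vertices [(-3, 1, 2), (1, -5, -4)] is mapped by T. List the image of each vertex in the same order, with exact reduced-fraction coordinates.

image vertices: (8/5, 34/5, -3), (8/5, 84/5, 3)

T1 scale by (-1, -1, 1/2): (-3, 1, 2) → (3, -1, 1); (1, -5, -4) → (-1, 5, -2)
T2 shear: z ← z + 1·y: (3, -1, 1) → (3, -1, 0); (-1, 5, -2) → (-1, 5, 3)
T3 scale by (2, -1, 2): (3, -1, 0) → (6, 1, 0); (-1, 5, 3) → (-2, -5, 6)
T4 translate by (-6, -4, -6): (6, 1, 0) → (0, -3, -6); (-2, -5, 6) → (-8, -9, 0)
T5 rotate right-handed about the z-axis with cos θ = -3/5, sin θ = -4/5: (0, -3, -6) → (-12/5, 9/5, -6); (-8, -9, 0) → (-12/5, 59/5, 0)
T6 translate by (4, 5, 3): (-12/5, 9/5, -6) → (8/5, 34/5, -3); (-12/5, 59/5, 0) → (8/5, 84/5, 3)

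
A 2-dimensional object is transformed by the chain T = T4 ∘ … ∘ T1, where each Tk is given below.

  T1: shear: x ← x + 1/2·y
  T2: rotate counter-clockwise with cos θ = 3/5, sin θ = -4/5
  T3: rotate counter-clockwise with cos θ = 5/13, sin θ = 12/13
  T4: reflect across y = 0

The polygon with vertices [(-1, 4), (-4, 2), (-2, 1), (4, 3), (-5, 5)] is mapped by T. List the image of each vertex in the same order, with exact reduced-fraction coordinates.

T1 shear: x ← x + 1/2·y: (-1, 4) → (1, 4); (-4, 2) → (-3, 2); (-2, 1) → (-3/2, 1); (4, 3) → (11/2, 3); (-5, 5) → (-5/2, 5)
T2 rotate counter-clockwise with cos θ = 3/5, sin θ = -4/5: (1, 4) → (19/5, 8/5); (-3, 2) → (-1/5, 18/5); (-3/2, 1) → (-1/10, 9/5); (11/2, 3) → (57/10, -13/5); (-5/2, 5) → (5/2, 5)
T3 rotate counter-clockwise with cos θ = 5/13, sin θ = 12/13: (19/5, 8/5) → (-1/65, 268/65); (-1/5, 18/5) → (-17/5, 6/5); (-1/10, 9/5) → (-17/10, 3/5); (57/10, -13/5) → (597/130, 277/65); (5/2, 5) → (-95/26, 55/13)
T4 reflect across y = 0: (-1/65, 268/65) → (-1/65, -268/65); (-17/5, 6/5) → (-17/5, -6/5); (-17/10, 3/5) → (-17/10, -3/5); (597/130, 277/65) → (597/130, -277/65); (-95/26, 55/13) → (-95/26, -55/13)

image vertices: (-1/65, -268/65), (-17/5, -6/5), (-17/10, -3/5), (597/130, -277/65), (-95/26, -55/13)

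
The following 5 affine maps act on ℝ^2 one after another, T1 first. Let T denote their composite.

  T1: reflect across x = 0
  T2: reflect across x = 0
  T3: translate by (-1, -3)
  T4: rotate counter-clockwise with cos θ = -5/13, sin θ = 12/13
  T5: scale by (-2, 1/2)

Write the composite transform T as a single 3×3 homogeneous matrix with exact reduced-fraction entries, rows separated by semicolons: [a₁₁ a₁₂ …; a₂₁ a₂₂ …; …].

T = [10/13 24/13 -82/13; 6/13 -5/26 3/26; 0 0 1]

T1 = [-1 0 0; 0 1 0; 0 0 1]
T2·T1 = [1 0 0; 0 1 0; 0 0 1]
T3·…·T1 = [1 0 -1; 0 1 -3; 0 0 1]
T4·…·T1 = [-5/13 -12/13 41/13; 12/13 -5/13 3/13; 0 0 1]
T5·…·T1 = [10/13 24/13 -82/13; 6/13 -5/26 3/26; 0 0 1]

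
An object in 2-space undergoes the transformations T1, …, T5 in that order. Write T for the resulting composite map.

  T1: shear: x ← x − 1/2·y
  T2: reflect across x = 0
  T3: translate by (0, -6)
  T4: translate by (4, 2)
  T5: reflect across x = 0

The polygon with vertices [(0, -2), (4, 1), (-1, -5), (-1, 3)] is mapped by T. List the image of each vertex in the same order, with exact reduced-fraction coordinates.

image vertices: (-3, -6), (-1/2, -3), (-5/2, -9), (-13/2, -1)

T1 shear: x ← x − 1/2·y: (0, -2) → (1, -2); (4, 1) → (7/2, 1); (-1, -5) → (3/2, -5); (-1, 3) → (-5/2, 3)
T2 reflect across x = 0: (1, -2) → (-1, -2); (7/2, 1) → (-7/2, 1); (3/2, -5) → (-3/2, -5); (-5/2, 3) → (5/2, 3)
T3 translate by (0, -6): (-1, -2) → (-1, -8); (-7/2, 1) → (-7/2, -5); (-3/2, -5) → (-3/2, -11); (5/2, 3) → (5/2, -3)
T4 translate by (4, 2): (-1, -8) → (3, -6); (-7/2, -5) → (1/2, -3); (-3/2, -11) → (5/2, -9); (5/2, -3) → (13/2, -1)
T5 reflect across x = 0: (3, -6) → (-3, -6); (1/2, -3) → (-1/2, -3); (5/2, -9) → (-5/2, -9); (13/2, -1) → (-13/2, -1)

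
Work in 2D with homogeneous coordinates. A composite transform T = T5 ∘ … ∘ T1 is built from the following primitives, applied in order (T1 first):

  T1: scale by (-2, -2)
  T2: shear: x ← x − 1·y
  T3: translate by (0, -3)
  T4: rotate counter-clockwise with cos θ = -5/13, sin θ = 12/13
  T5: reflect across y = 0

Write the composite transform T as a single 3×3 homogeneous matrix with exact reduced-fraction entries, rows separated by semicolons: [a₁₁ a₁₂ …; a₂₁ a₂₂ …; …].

T = [10/13 14/13 36/13; 24/13 -34/13 -15/13; 0 0 1]

T1 = [-2 0 0; 0 -2 0; 0 0 1]
T2·T1 = [-2 2 0; 0 -2 0; 0 0 1]
T3·…·T1 = [-2 2 0; 0 -2 -3; 0 0 1]
T4·…·T1 = [10/13 14/13 36/13; -24/13 34/13 15/13; 0 0 1]
T5·…·T1 = [10/13 14/13 36/13; 24/13 -34/13 -15/13; 0 0 1]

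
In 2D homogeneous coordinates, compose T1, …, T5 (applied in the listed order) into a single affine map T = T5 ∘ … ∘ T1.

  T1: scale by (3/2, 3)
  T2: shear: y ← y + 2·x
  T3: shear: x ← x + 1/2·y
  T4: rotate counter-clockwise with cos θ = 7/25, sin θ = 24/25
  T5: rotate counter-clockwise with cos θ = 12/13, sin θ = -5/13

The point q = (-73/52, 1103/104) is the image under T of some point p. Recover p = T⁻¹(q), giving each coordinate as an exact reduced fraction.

p = (7/3, 1/4)

T1 = [3/2 0 0; 0 3 0; 0 0 1]
T2·T1 = [3/2 0 0; 3 3 0; 0 0 1]
T3·…·T1 = [3 3/2 0; 3 3 0; 0 0 1]
T4·…·T1 = [-51/25 -123/50 0; 93/25 57/25 0; 0 0 1]
T5·…·T1 = [-147/325 -453/325 0; 1371/325 1983/650 0; 0 0 1]
det M = 9/2; M⁻¹ = [661/975 302/975 0; -914/975 -98/975 0; 0 0 1]
M⁻¹ · (-73/52, 1103/104)ᵀ = (7/3, 1/4)ᵀ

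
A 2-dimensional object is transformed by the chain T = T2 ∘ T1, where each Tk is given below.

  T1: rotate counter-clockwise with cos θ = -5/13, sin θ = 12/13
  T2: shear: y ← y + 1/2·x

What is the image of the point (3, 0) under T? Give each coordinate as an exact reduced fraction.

T(p) = (-15/13, 57/26)

T1 rotate counter-clockwise with cos θ = -5/13, sin θ = 12/13: (3, 0) → (-15/13, 36/13)
T2 shear: y ← y + 1/2·x: (-15/13, 36/13) → (-15/13, 57/26)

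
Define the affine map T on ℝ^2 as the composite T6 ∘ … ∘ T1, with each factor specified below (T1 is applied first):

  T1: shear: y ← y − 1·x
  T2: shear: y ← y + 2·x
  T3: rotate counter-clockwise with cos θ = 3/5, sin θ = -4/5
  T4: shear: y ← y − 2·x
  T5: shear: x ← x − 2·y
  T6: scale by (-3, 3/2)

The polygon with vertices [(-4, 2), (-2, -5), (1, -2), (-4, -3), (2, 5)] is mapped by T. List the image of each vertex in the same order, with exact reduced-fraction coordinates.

T1 shear: y ← y − 1·x: (-4, 2) → (-4, 6); (-2, -5) → (-2, -3); (1, -2) → (1, -3); (-4, -3) → (-4, 1); (2, 5) → (2, 3)
T2 shear: y ← y + 2·x: (-4, 6) → (-4, -2); (-2, -3) → (-2, -7); (1, -3) → (1, -1); (-4, 1) → (-4, -7); (2, 3) → (2, 7)
T3 rotate counter-clockwise with cos θ = 3/5, sin θ = -4/5: (-4, -2) → (-4, 2); (-2, -7) → (-34/5, -13/5); (1, -1) → (-1/5, -7/5); (-4, -7) → (-8, -1); (2, 7) → (34/5, 13/5)
T4 shear: y ← y − 2·x: (-4, 2) → (-4, 10); (-34/5, -13/5) → (-34/5, 11); (-1/5, -7/5) → (-1/5, -1); (-8, -1) → (-8, 15); (34/5, 13/5) → (34/5, -11)
T5 shear: x ← x − 2·y: (-4, 10) → (-24, 10); (-34/5, 11) → (-144/5, 11); (-1/5, -1) → (9/5, -1); (-8, 15) → (-38, 15); (34/5, -11) → (144/5, -11)
T6 scale by (-3, 3/2): (-24, 10) → (72, 15); (-144/5, 11) → (432/5, 33/2); (9/5, -1) → (-27/5, -3/2); (-38, 15) → (114, 45/2); (144/5, -11) → (-432/5, -33/2)

image vertices: (72, 15), (432/5, 33/2), (-27/5, -3/2), (114, 45/2), (-432/5, -33/2)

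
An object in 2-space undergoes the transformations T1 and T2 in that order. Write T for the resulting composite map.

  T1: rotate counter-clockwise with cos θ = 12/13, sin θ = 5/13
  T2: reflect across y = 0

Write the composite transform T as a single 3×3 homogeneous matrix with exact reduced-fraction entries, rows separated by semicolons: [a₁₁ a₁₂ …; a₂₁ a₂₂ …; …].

T = [12/13 -5/13 0; -5/13 -12/13 0; 0 0 1]

T1 = [12/13 -5/13 0; 5/13 12/13 0; 0 0 1]
T2·T1 = [12/13 -5/13 0; -5/13 -12/13 0; 0 0 1]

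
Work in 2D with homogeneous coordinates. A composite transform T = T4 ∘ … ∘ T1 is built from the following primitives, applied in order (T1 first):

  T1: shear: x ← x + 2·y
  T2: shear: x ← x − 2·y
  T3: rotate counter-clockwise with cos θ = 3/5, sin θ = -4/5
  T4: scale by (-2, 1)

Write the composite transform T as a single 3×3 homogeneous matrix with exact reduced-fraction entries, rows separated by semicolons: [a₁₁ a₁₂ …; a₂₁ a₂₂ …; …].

T = [-6/5 -8/5 0; -4/5 3/5 0; 0 0 1]

T1 = [1 2 0; 0 1 0; 0 0 1]
T2·T1 = [1 0 0; 0 1 0; 0 0 1]
T3·…·T1 = [3/5 4/5 0; -4/5 3/5 0; 0 0 1]
T4·…·T1 = [-6/5 -8/5 0; -4/5 3/5 0; 0 0 1]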